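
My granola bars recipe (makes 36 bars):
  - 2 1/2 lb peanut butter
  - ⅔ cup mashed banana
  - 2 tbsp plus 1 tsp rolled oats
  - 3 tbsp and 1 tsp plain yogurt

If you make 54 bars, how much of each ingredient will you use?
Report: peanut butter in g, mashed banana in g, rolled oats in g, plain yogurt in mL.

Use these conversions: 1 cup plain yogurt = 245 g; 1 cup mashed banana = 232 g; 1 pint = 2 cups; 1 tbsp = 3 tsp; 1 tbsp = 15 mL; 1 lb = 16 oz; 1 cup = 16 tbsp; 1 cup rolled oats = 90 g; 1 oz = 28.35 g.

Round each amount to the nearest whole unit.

peanut butter: 1701 g; mashed banana: 232 g; rolled oats: 20 g; plain yogurt: 75 mL

Scaling factor: 54/36 = 3/2 = 1.5.
peanut butter: 2.5 lb × 3/2 × 16 oz/lb × 28.35 g/oz = 1701 g
mashed banana: 2/3 cup × 3/2 × 232 g/cup = 232 g
rolled oats: (2 tbsp + 1 tsp = 7/3 tbsp) × 3/2 ÷ 16 tbsp/cup × 90 g/cup ≈ 20 g
plain yogurt: (3 tbsp + 1 tsp = 10/3 tbsp) × 3/2 × 15 mL/tbsp = 75 mL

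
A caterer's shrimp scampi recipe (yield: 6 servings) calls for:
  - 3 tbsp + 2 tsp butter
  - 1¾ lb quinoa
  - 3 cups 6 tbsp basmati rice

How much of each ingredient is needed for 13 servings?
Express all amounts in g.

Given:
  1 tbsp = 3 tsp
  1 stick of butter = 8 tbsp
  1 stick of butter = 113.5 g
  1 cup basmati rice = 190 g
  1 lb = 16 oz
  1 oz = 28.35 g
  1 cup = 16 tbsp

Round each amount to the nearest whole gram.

Scaling factor: 13/6.
butter: (3 tbsp + 2 tsp = 11/3 tbsp) × 13/6 ÷ 8 tbsp/stick × 113.5 g/stick ≈ 113 g
quinoa: 1.75 lb × 13/6 × 16 oz/lb × 28.35 g/oz ≈ 1720 g
basmati rice: (3 cup + 6 tbsp = 3.375 cup) × 13/6 × 190 g/cup ≈ 1389 g

butter: 113 g; quinoa: 1720 g; basmati rice: 1389 g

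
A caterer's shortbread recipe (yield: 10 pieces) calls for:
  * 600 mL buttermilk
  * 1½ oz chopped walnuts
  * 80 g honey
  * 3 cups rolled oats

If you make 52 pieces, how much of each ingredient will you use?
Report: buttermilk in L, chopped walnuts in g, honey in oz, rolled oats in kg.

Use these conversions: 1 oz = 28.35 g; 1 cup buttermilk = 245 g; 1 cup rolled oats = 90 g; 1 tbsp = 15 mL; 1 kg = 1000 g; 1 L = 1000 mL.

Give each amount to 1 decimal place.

buttermilk: 3.1 L; chopped walnuts: 221.1 g; honey: 14.7 oz; rolled oats: 1.4 kg

Scaling factor: 52/10 = 26/5 = 5.2.
buttermilk: 600 mL × 26/5 ÷ 1000 mL/L ≈ 3.1 L
chopped walnuts: 1.5 oz × 26/5 × 28.35 g/oz ≈ 221.1 g
honey: 80 g × 26/5 ÷ 28.35 g/oz ≈ 14.7 oz
rolled oats: 3 cup × 26/5 × 90 g/cup ÷ 1000 g/kg ≈ 1.4 kg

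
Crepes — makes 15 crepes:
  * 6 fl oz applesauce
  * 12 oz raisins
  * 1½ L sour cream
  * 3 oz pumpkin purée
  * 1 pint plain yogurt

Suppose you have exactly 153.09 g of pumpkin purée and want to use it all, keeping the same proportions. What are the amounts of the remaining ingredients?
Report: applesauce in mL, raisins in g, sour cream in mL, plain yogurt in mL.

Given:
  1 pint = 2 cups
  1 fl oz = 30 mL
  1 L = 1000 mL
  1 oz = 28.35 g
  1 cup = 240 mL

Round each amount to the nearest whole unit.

The original recipe has 85.05 g of pumpkin purée, so the scaling factor is 153.09 ÷ 85.05 = 9/5 = 1.8.
applesauce: 6 fl oz × 9/5 × 30 mL/fl oz = 324 mL
raisins: 12 oz × 9/5 × 28.35 g/oz ≈ 612 g
sour cream: 1.5 L × 9/5 × 1000 mL/L = 2700 mL
plain yogurt: 1 pint × 9/5 × 2 cup/pint × 240 mL/cup = 864 mL

applesauce: 324 mL; raisins: 612 g; sour cream: 2700 mL; plain yogurt: 864 mL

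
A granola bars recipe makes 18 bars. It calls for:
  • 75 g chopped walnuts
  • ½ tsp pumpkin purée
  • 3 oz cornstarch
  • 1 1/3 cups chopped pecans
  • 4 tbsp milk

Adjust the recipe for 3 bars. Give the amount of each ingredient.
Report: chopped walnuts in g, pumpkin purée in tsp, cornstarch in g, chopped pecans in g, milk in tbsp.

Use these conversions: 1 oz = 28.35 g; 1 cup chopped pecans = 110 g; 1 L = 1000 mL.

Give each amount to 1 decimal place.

chopped walnuts: 12.5 g; pumpkin purée: 0.1 tsp; cornstarch: 14.2 g; chopped pecans: 24.4 g; milk: 0.7 tbsp

Scaling factor: 3/18 = 1/6.
chopped walnuts: 75 g × 1/6 = 12.5 g
pumpkin purée: 0.5 tsp × 1/6 ≈ 0.1 tsp
cornstarch: 3 oz × 1/6 × 28.35 g/oz ≈ 14.2 g
chopped pecans: 4/3 cup × 1/6 × 110 g/cup ≈ 24.4 g
milk: 4 tbsp × 1/6 ≈ 0.7 tbsp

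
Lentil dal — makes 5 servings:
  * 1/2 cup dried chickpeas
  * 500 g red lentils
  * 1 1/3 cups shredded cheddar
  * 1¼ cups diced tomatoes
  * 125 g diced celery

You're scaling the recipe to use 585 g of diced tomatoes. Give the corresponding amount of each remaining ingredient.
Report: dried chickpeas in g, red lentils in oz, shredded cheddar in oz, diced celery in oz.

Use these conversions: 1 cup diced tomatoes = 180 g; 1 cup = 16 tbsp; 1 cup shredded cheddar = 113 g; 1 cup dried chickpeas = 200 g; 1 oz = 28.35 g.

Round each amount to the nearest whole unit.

The original recipe has 225 g of diced tomatoes, so the scaling factor is 585 ÷ 225 = 13/5 = 2.6.
dried chickpeas: 0.5 cup × 13/5 × 200 g/cup = 260 g
red lentils: 500 g × 13/5 ÷ 28.35 g/oz ≈ 46 oz
shredded cheddar: 4/3 cup × 13/5 × 113 g/cup ÷ 28.35 g/oz ≈ 14 oz
diced celery: 125 g × 13/5 ÷ 28.35 g/oz ≈ 11 oz

dried chickpeas: 260 g; red lentils: 46 oz; shredded cheddar: 14 oz; diced celery: 11 oz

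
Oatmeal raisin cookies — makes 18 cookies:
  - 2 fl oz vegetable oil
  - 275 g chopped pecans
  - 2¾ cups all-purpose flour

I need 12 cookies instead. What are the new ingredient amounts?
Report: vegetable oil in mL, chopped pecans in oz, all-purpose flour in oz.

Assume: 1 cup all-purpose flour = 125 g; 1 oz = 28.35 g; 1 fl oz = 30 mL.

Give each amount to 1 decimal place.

vegetable oil: 40.0 mL; chopped pecans: 6.5 oz; all-purpose flour: 8.1 oz

Scaling factor: 12/18 = 2/3.
vegetable oil: 2 fl oz × 2/3 × 30 mL/fl oz = 40.0 mL
chopped pecans: 275 g × 2/3 ÷ 28.35 g/oz ≈ 6.5 oz
all-purpose flour: 2.75 cup × 2/3 × 125 g/cup ÷ 28.35 g/oz ≈ 8.1 oz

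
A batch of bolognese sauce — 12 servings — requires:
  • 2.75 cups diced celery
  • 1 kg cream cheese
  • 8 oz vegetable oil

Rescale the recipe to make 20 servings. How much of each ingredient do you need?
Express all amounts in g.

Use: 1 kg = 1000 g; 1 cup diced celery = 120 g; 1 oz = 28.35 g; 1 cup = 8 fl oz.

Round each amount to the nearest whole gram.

Scaling factor: 20/12 = 5/3.
diced celery: 2.75 cup × 5/3 × 120 g/cup = 550 g
cream cheese: 1 kg × 5/3 × 1000 g/kg ≈ 1667 g
vegetable oil: 8 oz × 5/3 × 28.35 g/oz = 378 g

diced celery: 550 g; cream cheese: 1667 g; vegetable oil: 378 g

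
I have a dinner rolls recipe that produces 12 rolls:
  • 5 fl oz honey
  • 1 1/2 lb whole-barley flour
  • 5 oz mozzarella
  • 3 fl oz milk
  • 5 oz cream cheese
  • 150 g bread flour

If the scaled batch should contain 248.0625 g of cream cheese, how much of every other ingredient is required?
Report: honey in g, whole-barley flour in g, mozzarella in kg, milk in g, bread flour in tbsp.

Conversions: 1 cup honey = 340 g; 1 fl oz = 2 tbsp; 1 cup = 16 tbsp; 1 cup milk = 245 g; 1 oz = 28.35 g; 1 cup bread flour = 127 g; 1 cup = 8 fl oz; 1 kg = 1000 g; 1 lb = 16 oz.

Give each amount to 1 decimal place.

The original recipe has 141.75 g of cream cheese, so the scaling factor is 248.0625 ÷ 141.75 = 7/4 = 1.75.
honey: 5 fl oz × 7/4 ÷ 8 fl oz/cup × 340 g/cup ≈ 371.9 g
whole-barley flour: 1.5 lb × 7/4 × 16 oz/lb × 28.35 g/oz = 1190.7 g
mozzarella: 5 oz × 7/4 × 28.35 g/oz ÷ 1000 g/kg ≈ 0.2 kg
milk: 3 fl oz × 7/4 ÷ 8 fl oz/cup × 245 g/cup ≈ 160.8 g
bread flour: 150 g × 7/4 ÷ 127 g/cup × 16 tbsp/cup ≈ 33.1 tbsp

honey: 371.9 g; whole-barley flour: 1190.7 g; mozzarella: 0.2 kg; milk: 160.8 g; bread flour: 33.1 tbsp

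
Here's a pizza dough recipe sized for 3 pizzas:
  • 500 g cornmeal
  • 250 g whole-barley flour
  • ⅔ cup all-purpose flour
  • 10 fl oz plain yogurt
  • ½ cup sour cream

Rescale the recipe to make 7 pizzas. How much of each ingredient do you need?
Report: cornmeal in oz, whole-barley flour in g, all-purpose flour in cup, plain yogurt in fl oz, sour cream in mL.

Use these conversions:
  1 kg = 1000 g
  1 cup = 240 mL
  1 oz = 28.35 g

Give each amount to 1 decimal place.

cornmeal: 41.2 oz; whole-barley flour: 583.3 g; all-purpose flour: 1.6 cup; plain yogurt: 23.3 fl oz; sour cream: 280.0 mL

Scaling factor: 7/3.
cornmeal: 500 g × 7/3 ÷ 28.35 g/oz ≈ 41.2 oz
whole-barley flour: 250 g × 7/3 ≈ 583.3 g
all-purpose flour: 2/3 cup × 7/3 ≈ 1.6 cup
plain yogurt: 10 fl oz × 7/3 ≈ 23.3 fl oz
sour cream: 0.5 cup × 7/3 × 240 mL/cup = 280.0 mL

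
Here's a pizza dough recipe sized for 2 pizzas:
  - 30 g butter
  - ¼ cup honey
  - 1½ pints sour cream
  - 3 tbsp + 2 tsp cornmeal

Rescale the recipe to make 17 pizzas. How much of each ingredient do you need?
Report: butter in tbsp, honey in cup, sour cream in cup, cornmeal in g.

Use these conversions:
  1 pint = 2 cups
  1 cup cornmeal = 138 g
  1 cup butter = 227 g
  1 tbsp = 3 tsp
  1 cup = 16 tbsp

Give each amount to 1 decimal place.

Scaling factor: 17/2 = 8.5.
butter: 30 g × 17/2 ÷ 227 g/cup × 16 tbsp/cup ≈ 18.0 tbsp
honey: 0.25 cup × 17/2 ≈ 2.1 cup
sour cream: 1.5 pint × 17/2 × 2 cup/pint = 25.5 cup
cornmeal: (3 tbsp + 2 tsp = 11/3 tbsp) × 17/2 ÷ 16 tbsp/cup × 138 g/cup ≈ 268.8 g

butter: 18.0 tbsp; honey: 2.1 cup; sour cream: 25.5 cup; cornmeal: 268.8 g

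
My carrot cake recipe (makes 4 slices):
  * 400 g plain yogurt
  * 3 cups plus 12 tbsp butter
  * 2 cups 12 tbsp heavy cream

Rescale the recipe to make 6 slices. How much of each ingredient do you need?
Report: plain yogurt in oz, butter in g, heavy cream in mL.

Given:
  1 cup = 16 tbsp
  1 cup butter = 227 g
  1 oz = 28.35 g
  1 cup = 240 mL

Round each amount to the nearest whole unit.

Scaling factor: 6/4 = 3/2 = 1.5.
plain yogurt: 400 g × 3/2 ÷ 28.35 g/oz ≈ 21 oz
butter: (3 cup + 12 tbsp = 3.75 cup) × 3/2 × 227 g/cup ≈ 1277 g
heavy cream: (2 cup + 12 tbsp = 2.75 cup) × 3/2 × 240 mL/cup = 990 mL

plain yogurt: 21 oz; butter: 1277 g; heavy cream: 990 mL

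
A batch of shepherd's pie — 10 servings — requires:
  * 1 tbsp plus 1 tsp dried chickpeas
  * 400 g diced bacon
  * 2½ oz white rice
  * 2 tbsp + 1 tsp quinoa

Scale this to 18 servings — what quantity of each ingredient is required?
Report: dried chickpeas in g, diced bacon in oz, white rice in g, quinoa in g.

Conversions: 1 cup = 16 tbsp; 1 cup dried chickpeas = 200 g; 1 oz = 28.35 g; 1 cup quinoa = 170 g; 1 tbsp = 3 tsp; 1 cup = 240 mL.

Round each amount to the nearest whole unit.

Scaling factor: 18/10 = 9/5 = 1.8.
dried chickpeas: (1 tbsp + 1 tsp = 4/3 tbsp) × 9/5 ÷ 16 tbsp/cup × 200 g/cup = 30 g
diced bacon: 400 g × 9/5 ÷ 28.35 g/oz ≈ 25 oz
white rice: 2.5 oz × 9/5 × 28.35 g/oz ≈ 128 g
quinoa: (2 tbsp + 1 tsp = 7/3 tbsp) × 9/5 ÷ 16 tbsp/cup × 170 g/cup ≈ 45 g

dried chickpeas: 30 g; diced bacon: 25 oz; white rice: 128 g; quinoa: 45 g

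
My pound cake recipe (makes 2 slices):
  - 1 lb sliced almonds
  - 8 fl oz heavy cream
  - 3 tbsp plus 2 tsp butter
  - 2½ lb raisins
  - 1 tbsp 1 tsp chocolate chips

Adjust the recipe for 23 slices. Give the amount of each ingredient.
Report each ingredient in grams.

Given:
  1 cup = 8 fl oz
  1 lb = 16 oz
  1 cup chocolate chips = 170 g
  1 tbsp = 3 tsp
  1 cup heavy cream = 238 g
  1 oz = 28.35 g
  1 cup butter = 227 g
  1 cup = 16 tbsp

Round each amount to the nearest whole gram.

Scaling factor: 23/2 = 11.5.
sliced almonds: 1 lb × 23/2 × 16 oz/lb × 28.35 g/oz ≈ 5216 g
heavy cream: 8 fl oz × 23/2 ÷ 8 fl oz/cup × 238 g/cup = 2737 g
butter: (3 tbsp + 2 tsp = 11/3 tbsp) × 23/2 ÷ 16 tbsp/cup × 227 g/cup ≈ 598 g
raisins: 2.5 lb × 23/2 × 16 oz/lb × 28.35 g/oz = 13041 g
chocolate chips: (1 tbsp + 1 tsp = 4/3 tbsp) × 23/2 ÷ 16 tbsp/cup × 170 g/cup ≈ 163 g

sliced almonds: 5216 g; heavy cream: 2737 g; butter: 598 g; raisins: 13041 g; chocolate chips: 163 g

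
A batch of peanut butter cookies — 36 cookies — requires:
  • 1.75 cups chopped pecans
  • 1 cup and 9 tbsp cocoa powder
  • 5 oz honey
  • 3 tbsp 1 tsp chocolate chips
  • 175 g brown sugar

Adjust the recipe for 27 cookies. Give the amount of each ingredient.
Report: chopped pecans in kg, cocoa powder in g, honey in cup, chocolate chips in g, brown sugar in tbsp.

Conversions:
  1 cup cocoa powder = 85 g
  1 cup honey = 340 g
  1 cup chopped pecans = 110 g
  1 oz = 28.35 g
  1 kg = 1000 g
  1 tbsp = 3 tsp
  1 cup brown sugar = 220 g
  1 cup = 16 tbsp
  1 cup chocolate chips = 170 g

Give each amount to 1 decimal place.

Scaling factor: 27/36 = 3/4 = 0.75.
chopped pecans: 1.75 cup × 3/4 × 110 g/cup ÷ 1000 g/kg ≈ 0.1 kg
cocoa powder: (1 cup + 9 tbsp = 1.5625 cup) × 3/4 × 85 g/cup ≈ 99.6 g
honey: 5 oz × 3/4 × 28.35 g/oz ÷ 340 g/cup ≈ 0.3 cup
chocolate chips: (3 tbsp + 1 tsp = 10/3 tbsp) × 3/4 ÷ 16 tbsp/cup × 170 g/cup ≈ 26.6 g
brown sugar: 175 g × 3/4 ÷ 220 g/cup × 16 tbsp/cup ≈ 9.5 tbsp

chopped pecans: 0.1 kg; cocoa powder: 99.6 g; honey: 0.3 cup; chocolate chips: 26.6 g; brown sugar: 9.5 tbsp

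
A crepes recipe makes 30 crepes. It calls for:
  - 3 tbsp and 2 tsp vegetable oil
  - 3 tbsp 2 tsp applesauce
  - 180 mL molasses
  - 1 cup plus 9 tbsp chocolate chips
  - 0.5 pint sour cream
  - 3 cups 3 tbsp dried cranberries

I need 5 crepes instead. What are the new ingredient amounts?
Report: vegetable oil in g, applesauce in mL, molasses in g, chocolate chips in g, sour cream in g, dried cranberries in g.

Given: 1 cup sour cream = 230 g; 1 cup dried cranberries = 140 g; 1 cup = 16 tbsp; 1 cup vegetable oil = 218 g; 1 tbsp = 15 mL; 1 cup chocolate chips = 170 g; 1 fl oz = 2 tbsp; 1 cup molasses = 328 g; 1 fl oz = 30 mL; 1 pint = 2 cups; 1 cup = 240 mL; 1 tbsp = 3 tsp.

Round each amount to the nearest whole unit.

Scaling factor: 5/30 = 1/6.
vegetable oil: (3 tbsp + 2 tsp = 11/3 tbsp) × 1/6 ÷ 16 tbsp/cup × 218 g/cup ≈ 8 g
applesauce: (3 tbsp + 2 tsp = 11/3 tbsp) × 1/6 × 15 mL/tbsp ≈ 9 mL
molasses: 180 mL × 1/6 ÷ 240 mL/cup × 328 g/cup = 41 g
chocolate chips: (1 cup + 9 tbsp = 1.5625 cup) × 1/6 × 170 g/cup ≈ 44 g
sour cream: 0.5 pint × 1/6 × 2 cup/pint × 230 g/cup ≈ 38 g
dried cranberries: (3 cup + 3 tbsp = 3.1875 cup) × 1/6 × 140 g/cup ≈ 74 g

vegetable oil: 8 g; applesauce: 9 mL; molasses: 41 g; chocolate chips: 44 g; sour cream: 38 g; dried cranberries: 74 g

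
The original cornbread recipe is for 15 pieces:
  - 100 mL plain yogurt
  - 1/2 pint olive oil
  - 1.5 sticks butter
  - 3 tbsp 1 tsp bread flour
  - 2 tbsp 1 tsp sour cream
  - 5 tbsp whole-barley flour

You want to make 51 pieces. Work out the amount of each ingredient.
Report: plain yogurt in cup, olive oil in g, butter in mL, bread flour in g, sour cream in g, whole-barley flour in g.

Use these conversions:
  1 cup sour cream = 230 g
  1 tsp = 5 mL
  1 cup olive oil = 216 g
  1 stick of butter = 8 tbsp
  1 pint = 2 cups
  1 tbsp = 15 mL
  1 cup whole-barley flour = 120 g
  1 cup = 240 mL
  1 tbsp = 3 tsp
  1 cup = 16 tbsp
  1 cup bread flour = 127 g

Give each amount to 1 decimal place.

plain yogurt: 1.4 cup; olive oil: 734.4 g; butter: 612.0 mL; bread flour: 90.0 g; sour cream: 114.0 g; whole-barley flour: 127.5 g

Scaling factor: 51/15 = 17/5 = 3.4.
plain yogurt: 100 mL × 17/5 ÷ 240 mL/cup ≈ 1.4 cup
olive oil: 0.5 pint × 17/5 × 2 cup/pint × 216 g/cup = 734.4 g
butter: 1.5 stick × 17/5 × 8 tbsp/stick × 15 mL/tbsp = 612.0 mL
bread flour: (3 tbsp + 1 tsp = 10/3 tbsp) × 17/5 ÷ 16 tbsp/cup × 127 g/cup ≈ 90.0 g
sour cream: (2 tbsp + 1 tsp = 7/3 tbsp) × 17/5 ÷ 16 tbsp/cup × 230 g/cup ≈ 114.0 g
whole-barley flour: 5 tbsp × 17/5 ÷ 16 tbsp/cup × 120 g/cup = 127.5 g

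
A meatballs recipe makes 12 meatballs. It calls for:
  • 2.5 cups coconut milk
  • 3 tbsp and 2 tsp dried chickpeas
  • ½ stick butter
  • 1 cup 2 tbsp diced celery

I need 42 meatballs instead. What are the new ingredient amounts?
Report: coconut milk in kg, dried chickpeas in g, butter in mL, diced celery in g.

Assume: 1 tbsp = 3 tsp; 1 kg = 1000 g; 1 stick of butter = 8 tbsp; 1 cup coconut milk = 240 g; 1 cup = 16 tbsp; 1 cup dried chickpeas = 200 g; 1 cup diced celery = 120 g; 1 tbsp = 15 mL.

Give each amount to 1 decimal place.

coconut milk: 2.1 kg; dried chickpeas: 160.4 g; butter: 210.0 mL; diced celery: 472.5 g

Scaling factor: 42/12 = 7/2 = 3.5.
coconut milk: 2.5 cup × 7/2 × 240 g/cup ÷ 1000 g/kg = 2.1 kg
dried chickpeas: (3 tbsp + 2 tsp = 11/3 tbsp) × 7/2 ÷ 16 tbsp/cup × 200 g/cup ≈ 160.4 g
butter: 0.5 stick × 7/2 × 8 tbsp/stick × 15 mL/tbsp = 210.0 mL
diced celery: (1 cup + 2 tbsp = 1.125 cup) × 7/2 × 120 g/cup = 472.5 g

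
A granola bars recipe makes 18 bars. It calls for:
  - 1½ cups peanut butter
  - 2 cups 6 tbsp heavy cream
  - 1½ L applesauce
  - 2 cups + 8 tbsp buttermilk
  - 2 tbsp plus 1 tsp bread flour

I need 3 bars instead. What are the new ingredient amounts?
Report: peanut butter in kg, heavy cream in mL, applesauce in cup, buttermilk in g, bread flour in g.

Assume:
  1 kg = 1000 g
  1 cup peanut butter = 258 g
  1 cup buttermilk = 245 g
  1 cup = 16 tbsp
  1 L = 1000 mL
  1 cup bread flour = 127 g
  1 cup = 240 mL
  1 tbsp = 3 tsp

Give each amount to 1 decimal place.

peanut butter: 0.1 kg; heavy cream: 95.0 mL; applesauce: 1.0 cup; buttermilk: 102.1 g; bread flour: 3.1 g

Scaling factor: 3/18 = 1/6.
peanut butter: 1.5 cup × 1/6 × 258 g/cup ÷ 1000 g/kg ≈ 0.1 kg
heavy cream: (2 cup + 6 tbsp = 2.375 cup) × 1/6 × 240 mL/cup = 95.0 mL
applesauce: 1.5 L × 1/6 × 1000 mL/L ÷ 240 mL/cup ≈ 1.0 cup
buttermilk: (2 cup + 8 tbsp = 2.5 cup) × 1/6 × 245 g/cup ≈ 102.1 g
bread flour: (2 tbsp + 1 tsp = 7/3 tbsp) × 1/6 ÷ 16 tbsp/cup × 127 g/cup ≈ 3.1 g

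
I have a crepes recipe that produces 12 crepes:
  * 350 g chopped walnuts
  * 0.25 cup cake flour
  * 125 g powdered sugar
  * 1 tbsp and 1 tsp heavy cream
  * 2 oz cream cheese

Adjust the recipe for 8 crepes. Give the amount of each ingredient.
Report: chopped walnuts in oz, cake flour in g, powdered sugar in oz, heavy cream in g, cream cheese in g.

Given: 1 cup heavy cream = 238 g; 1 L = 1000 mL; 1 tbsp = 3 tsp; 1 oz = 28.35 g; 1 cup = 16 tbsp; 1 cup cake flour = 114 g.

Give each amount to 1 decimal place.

Scaling factor: 8/12 = 2/3.
chopped walnuts: 350 g × 2/3 ÷ 28.35 g/oz ≈ 8.2 oz
cake flour: 0.25 cup × 2/3 × 114 g/cup = 19.0 g
powdered sugar: 125 g × 2/3 ÷ 28.35 g/oz ≈ 2.9 oz
heavy cream: (1 tbsp + 1 tsp = 4/3 tbsp) × 2/3 ÷ 16 tbsp/cup × 238 g/cup ≈ 13.2 g
cream cheese: 2 oz × 2/3 × 28.35 g/oz = 37.8 g

chopped walnuts: 8.2 oz; cake flour: 19.0 g; powdered sugar: 2.9 oz; heavy cream: 13.2 g; cream cheese: 37.8 g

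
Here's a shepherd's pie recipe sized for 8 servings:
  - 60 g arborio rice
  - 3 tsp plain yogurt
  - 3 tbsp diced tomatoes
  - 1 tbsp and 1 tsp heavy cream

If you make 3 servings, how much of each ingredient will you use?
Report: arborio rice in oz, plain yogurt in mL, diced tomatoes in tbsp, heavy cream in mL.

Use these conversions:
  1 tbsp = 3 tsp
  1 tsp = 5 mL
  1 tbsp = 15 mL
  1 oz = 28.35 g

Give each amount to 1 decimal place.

Scaling factor: 3/8 = 0.375.
arborio rice: 60 g × 3/8 ÷ 28.35 g/oz ≈ 0.8 oz
plain yogurt: 3 tsp × 3/8 × 5 mL/tsp ≈ 5.6 mL
diced tomatoes: 3 tbsp × 3/8 ≈ 1.1 tbsp
heavy cream: (1 tbsp + 1 tsp = 4/3 tbsp) × 3/8 × 15 mL/tbsp = 7.5 mL

arborio rice: 0.8 oz; plain yogurt: 5.6 mL; diced tomatoes: 1.1 tbsp; heavy cream: 7.5 mL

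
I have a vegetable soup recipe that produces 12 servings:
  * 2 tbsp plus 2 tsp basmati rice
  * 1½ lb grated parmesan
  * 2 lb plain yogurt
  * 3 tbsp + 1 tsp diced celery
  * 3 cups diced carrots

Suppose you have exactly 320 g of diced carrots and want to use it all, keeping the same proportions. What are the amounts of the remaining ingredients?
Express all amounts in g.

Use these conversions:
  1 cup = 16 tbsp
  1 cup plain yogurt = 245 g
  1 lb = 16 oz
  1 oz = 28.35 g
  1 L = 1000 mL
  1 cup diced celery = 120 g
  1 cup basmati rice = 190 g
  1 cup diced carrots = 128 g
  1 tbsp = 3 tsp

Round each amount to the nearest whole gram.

The original recipe has 384 g of diced carrots, so the scaling factor is 320 ÷ 384 = 5/6.
basmati rice: (2 tbsp + 2 tsp = 8/3 tbsp) × 5/6 ÷ 16 tbsp/cup × 190 g/cup ≈ 26 g
grated parmesan: 1.5 lb × 5/6 × 16 oz/lb × 28.35 g/oz = 567 g
plain yogurt: 2 lb × 5/6 × 16 oz/lb × 28.35 g/oz = 756 g
diced celery: (3 tbsp + 1 tsp = 10/3 tbsp) × 5/6 ÷ 16 tbsp/cup × 120 g/cup ≈ 21 g

basmati rice: 26 g; grated parmesan: 567 g; plain yogurt: 756 g; diced celery: 21 g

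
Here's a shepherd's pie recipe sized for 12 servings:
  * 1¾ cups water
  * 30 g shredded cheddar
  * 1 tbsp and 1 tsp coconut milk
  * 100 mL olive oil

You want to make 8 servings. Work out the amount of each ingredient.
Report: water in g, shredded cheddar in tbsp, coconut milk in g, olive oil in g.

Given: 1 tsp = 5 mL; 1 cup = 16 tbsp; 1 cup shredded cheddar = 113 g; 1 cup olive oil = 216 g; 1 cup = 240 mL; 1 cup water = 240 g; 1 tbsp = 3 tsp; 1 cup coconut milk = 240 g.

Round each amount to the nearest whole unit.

water: 280 g; shredded cheddar: 3 tbsp; coconut milk: 13 g; olive oil: 60 g

Scaling factor: 8/12 = 2/3.
water: 1.75 cup × 2/3 × 240 g/cup = 280 g
shredded cheddar: 30 g × 2/3 ÷ 113 g/cup × 16 tbsp/cup ≈ 3 tbsp
coconut milk: (1 tbsp + 1 tsp = 4/3 tbsp) × 2/3 ÷ 16 tbsp/cup × 240 g/cup ≈ 13 g
olive oil: 100 mL × 2/3 ÷ 240 mL/cup × 216 g/cup = 60 g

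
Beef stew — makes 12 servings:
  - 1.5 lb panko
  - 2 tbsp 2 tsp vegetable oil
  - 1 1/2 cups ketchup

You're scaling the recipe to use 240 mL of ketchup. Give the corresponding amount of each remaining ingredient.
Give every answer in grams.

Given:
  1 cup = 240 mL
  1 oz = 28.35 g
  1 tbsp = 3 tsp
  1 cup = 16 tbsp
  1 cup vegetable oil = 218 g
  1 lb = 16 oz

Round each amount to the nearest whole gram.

panko: 454 g; vegetable oil: 24 g

The original recipe has 360 mL of ketchup, so the scaling factor is 240 ÷ 360 = 2/3.
panko: 1.5 lb × 2/3 × 16 oz/lb × 28.35 g/oz ≈ 454 g
vegetable oil: (2 tbsp + 2 tsp = 8/3 tbsp) × 2/3 ÷ 16 tbsp/cup × 218 g/cup ≈ 24 g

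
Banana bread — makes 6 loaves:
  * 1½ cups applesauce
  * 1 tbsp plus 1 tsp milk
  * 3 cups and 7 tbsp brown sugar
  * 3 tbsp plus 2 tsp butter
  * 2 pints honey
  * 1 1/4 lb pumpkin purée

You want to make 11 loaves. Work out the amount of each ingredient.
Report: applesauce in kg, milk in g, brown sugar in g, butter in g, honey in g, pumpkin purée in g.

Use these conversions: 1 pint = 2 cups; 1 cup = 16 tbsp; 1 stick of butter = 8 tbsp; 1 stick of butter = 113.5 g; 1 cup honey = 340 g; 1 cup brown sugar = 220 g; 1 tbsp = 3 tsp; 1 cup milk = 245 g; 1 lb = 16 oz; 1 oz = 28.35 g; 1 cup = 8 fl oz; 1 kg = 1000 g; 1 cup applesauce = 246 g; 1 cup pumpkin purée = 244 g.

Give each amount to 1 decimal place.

Scaling factor: 11/6.
applesauce: 1.5 cup × 11/6 × 246 g/cup ÷ 1000 g/kg ≈ 0.7 kg
milk: (1 tbsp + 1 tsp = 4/3 tbsp) × 11/6 ÷ 16 tbsp/cup × 245 g/cup ≈ 37.4 g
brown sugar: (3 cup + 7 tbsp = 3.4375 cup) × 11/6 × 220 g/cup ≈ 1386.5 g
butter: (3 tbsp + 2 tsp = 11/3 tbsp) × 11/6 ÷ 8 tbsp/stick × 113.5 g/stick ≈ 95.4 g
honey: 2 pint × 11/6 × 2 cup/pint × 340 g/cup ≈ 2493.3 g
pumpkin purée: 1.25 lb × 11/6 × 16 oz/lb × 28.35 g/oz = 1039.5 g

applesauce: 0.7 kg; milk: 37.4 g; brown sugar: 1386.5 g; butter: 95.4 g; honey: 2493.3 g; pumpkin purée: 1039.5 g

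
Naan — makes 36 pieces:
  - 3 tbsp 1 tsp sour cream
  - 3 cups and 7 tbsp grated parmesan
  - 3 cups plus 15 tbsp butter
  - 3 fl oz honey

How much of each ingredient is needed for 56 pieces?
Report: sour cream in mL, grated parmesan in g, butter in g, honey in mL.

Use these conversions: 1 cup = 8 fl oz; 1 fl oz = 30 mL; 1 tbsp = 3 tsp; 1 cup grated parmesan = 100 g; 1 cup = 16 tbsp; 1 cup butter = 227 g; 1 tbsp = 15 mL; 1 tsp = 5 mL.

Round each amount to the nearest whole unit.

sour cream: 78 mL; grated parmesan: 535 g; butter: 1390 g; honey: 140 mL

Scaling factor: 56/36 = 14/9.
sour cream: (3 tbsp + 1 tsp = 10/3 tbsp) × 14/9 × 15 mL/tbsp ≈ 78 mL
grated parmesan: (3 cup + 7 tbsp = 3.4375 cup) × 14/9 × 100 g/cup ≈ 535 g
butter: (3 cup + 15 tbsp = 3.9375 cup) × 14/9 × 227 g/cup ≈ 1390 g
honey: 3 fl oz × 14/9 × 30 mL/fl oz = 140 mL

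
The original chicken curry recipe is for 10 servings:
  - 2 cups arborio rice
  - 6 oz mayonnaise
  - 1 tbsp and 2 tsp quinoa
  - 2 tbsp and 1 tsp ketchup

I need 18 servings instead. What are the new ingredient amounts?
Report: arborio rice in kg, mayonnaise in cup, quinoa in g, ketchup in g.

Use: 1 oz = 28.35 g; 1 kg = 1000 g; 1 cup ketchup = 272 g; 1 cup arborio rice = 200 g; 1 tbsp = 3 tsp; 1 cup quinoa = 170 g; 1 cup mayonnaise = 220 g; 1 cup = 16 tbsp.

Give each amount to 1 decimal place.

Scaling factor: 18/10 = 9/5 = 1.8.
arborio rice: 2 cup × 9/5 × 200 g/cup ÷ 1000 g/kg ≈ 0.7 kg
mayonnaise: 6 oz × 9/5 × 28.35 g/oz ÷ 220 g/cup ≈ 1.4 cup
quinoa: (1 tbsp + 2 tsp = 5/3 tbsp) × 9/5 ÷ 16 tbsp/cup × 170 g/cup ≈ 31.9 g
ketchup: (2 tbsp + 1 tsp = 7/3 tbsp) × 9/5 ÷ 16 tbsp/cup × 272 g/cup = 71.4 g

arborio rice: 0.7 kg; mayonnaise: 1.4 cup; quinoa: 31.9 g; ketchup: 71.4 g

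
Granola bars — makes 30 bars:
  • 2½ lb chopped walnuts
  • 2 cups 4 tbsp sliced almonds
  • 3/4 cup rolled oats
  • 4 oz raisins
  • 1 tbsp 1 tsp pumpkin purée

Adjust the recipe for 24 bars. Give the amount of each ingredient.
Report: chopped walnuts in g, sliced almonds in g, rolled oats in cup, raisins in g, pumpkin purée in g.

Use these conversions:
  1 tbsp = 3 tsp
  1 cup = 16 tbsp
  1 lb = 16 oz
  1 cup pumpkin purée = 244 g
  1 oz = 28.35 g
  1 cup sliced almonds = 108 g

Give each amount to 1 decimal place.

chopped walnuts: 907.2 g; sliced almonds: 194.4 g; rolled oats: 0.6 cup; raisins: 90.7 g; pumpkin purée: 16.3 g

Scaling factor: 24/30 = 4/5 = 0.8.
chopped walnuts: 2.5 lb × 4/5 × 16 oz/lb × 28.35 g/oz = 907.2 g
sliced almonds: (2 cup + 4 tbsp = 2.25 cup) × 4/5 × 108 g/cup = 194.4 g
rolled oats: 0.75 cup × 4/5 = 0.6 cup
raisins: 4 oz × 4/5 × 28.35 g/oz ≈ 90.7 g
pumpkin purée: (1 tbsp + 1 tsp = 4/3 tbsp) × 4/5 ÷ 16 tbsp/cup × 244 g/cup ≈ 16.3 g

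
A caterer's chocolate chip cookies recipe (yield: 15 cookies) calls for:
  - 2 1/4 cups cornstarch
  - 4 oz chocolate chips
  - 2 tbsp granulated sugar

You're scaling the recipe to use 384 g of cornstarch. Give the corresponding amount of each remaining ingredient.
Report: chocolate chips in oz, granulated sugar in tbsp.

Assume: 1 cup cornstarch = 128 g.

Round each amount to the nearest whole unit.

The original recipe has 288 g of cornstarch, so the scaling factor is 384 ÷ 288 = 4/3.
chocolate chips: 4 oz × 4/3 ≈ 5 oz
granulated sugar: 2 tbsp × 4/3 ≈ 3 tbsp

chocolate chips: 5 oz; granulated sugar: 3 tbsp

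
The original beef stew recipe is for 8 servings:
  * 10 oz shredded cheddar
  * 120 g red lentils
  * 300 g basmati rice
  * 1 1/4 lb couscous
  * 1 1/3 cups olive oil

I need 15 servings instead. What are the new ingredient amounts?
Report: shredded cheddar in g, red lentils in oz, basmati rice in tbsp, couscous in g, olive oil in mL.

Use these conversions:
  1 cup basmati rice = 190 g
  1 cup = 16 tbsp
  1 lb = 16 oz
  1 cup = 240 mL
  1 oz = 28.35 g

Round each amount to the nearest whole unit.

Scaling factor: 15/8 = 1.875.
shredded cheddar: 10 oz × 15/8 × 28.35 g/oz ≈ 532 g
red lentils: 120 g × 15/8 ÷ 28.35 g/oz ≈ 8 oz
basmati rice: 300 g × 15/8 ÷ 190 g/cup × 16 tbsp/cup ≈ 47 tbsp
couscous: 1.25 lb × 15/8 × 16 oz/lb × 28.35 g/oz ≈ 1063 g
olive oil: 4/3 cup × 15/8 × 240 mL/cup = 600 mL

shredded cheddar: 532 g; red lentils: 8 oz; basmati rice: 47 tbsp; couscous: 1063 g; olive oil: 600 mL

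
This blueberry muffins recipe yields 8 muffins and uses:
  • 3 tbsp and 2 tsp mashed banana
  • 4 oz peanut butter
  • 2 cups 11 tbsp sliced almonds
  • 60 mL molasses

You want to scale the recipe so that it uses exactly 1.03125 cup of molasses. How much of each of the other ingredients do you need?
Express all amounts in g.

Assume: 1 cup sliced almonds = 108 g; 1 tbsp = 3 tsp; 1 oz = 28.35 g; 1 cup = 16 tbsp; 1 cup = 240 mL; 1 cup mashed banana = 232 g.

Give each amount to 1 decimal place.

mashed banana: 219.3 g; peanut butter: 467.8 g; sliced almonds: 1197.3 g

The original recipe has 0.25 cup of molasses, so the scaling factor is 1.03125 ÷ 0.25 = 33/8 = 4.125.
mashed banana: (3 tbsp + 2 tsp = 11/3 tbsp) × 33/8 ÷ 16 tbsp/cup × 232 g/cup ≈ 219.3 g
peanut butter: 4 oz × 33/8 × 28.35 g/oz ≈ 467.8 g
sliced almonds: (2 cup + 11 tbsp = 2.6875 cup) × 33/8 × 108 g/cup ≈ 1197.3 g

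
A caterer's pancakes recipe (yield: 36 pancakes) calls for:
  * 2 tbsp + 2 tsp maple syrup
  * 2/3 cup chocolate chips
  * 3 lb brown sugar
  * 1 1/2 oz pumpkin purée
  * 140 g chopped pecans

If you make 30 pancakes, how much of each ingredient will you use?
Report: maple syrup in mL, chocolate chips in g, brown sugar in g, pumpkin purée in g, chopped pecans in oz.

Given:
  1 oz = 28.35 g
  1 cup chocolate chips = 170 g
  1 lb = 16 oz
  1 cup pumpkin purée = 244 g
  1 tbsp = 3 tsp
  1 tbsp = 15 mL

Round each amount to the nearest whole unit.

Scaling factor: 30/36 = 5/6.
maple syrup: (2 tbsp + 2 tsp = 8/3 tbsp) × 5/6 × 15 mL/tbsp ≈ 33 mL
chocolate chips: 2/3 cup × 5/6 × 170 g/cup ≈ 94 g
brown sugar: 3 lb × 5/6 × 16 oz/lb × 28.35 g/oz = 1134 g
pumpkin purée: 1.5 oz × 5/6 × 28.35 g/oz ≈ 35 g
chopped pecans: 140 g × 5/6 ÷ 28.35 g/oz ≈ 4 oz

maple syrup: 33 mL; chocolate chips: 94 g; brown sugar: 1134 g; pumpkin purée: 35 g; chopped pecans: 4 oz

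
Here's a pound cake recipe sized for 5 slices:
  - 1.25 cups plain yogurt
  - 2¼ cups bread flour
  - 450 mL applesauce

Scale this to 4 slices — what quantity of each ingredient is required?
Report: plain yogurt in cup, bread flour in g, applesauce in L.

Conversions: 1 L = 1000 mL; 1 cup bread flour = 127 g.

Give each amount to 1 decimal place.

Scaling factor: 4/5 = 0.8.
plain yogurt: 1.25 cup × 4/5 = 1.0 cup
bread flour: 2.25 cup × 4/5 × 127 g/cup = 228.6 g
applesauce: 450 mL × 4/5 ÷ 1000 mL/L ≈ 0.4 L

plain yogurt: 1.0 cup; bread flour: 228.6 g; applesauce: 0.4 L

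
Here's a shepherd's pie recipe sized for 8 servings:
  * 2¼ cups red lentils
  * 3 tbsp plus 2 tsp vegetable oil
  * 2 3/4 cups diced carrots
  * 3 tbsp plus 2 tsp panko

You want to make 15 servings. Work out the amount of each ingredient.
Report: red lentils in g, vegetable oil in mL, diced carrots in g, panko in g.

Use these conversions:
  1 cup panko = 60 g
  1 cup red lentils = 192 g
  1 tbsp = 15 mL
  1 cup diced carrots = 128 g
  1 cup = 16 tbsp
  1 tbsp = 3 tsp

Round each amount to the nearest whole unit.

Scaling factor: 15/8 = 1.875.
red lentils: 2.25 cup × 15/8 × 192 g/cup = 810 g
vegetable oil: (3 tbsp + 2 tsp = 11/3 tbsp) × 15/8 × 15 mL/tbsp ≈ 103 mL
diced carrots: 2.75 cup × 15/8 × 128 g/cup = 660 g
panko: (3 tbsp + 2 tsp = 11/3 tbsp) × 15/8 ÷ 16 tbsp/cup × 60 g/cup ≈ 26 g

red lentils: 810 g; vegetable oil: 103 mL; diced carrots: 660 g; panko: 26 g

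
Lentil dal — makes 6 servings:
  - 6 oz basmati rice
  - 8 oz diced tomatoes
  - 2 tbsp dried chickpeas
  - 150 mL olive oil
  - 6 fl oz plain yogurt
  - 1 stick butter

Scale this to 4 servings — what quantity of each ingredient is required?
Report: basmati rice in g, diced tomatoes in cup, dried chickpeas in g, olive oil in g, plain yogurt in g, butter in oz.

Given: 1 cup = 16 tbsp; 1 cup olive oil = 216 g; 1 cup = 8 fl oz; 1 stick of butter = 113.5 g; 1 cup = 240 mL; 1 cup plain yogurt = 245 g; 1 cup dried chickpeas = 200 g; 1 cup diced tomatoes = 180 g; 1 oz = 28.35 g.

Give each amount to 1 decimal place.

Scaling factor: 4/6 = 2/3.
basmati rice: 6 oz × 2/3 × 28.35 g/oz = 113.4 g
diced tomatoes: 8 oz × 2/3 × 28.35 g/oz ÷ 180 g/cup ≈ 0.8 cup
dried chickpeas: 2 tbsp × 2/3 ÷ 16 tbsp/cup × 200 g/cup ≈ 16.7 g
olive oil: 150 mL × 2/3 ÷ 240 mL/cup × 216 g/cup = 90.0 g
plain yogurt: 6 fl oz × 2/3 ÷ 8 fl oz/cup × 245 g/cup = 122.5 g
butter: 1 stick × 2/3 × 113.5 g/stick ÷ 28.35 g/oz ≈ 2.7 oz

basmati rice: 113.4 g; diced tomatoes: 0.8 cup; dried chickpeas: 16.7 g; olive oil: 90.0 g; plain yogurt: 122.5 g; butter: 2.7 oz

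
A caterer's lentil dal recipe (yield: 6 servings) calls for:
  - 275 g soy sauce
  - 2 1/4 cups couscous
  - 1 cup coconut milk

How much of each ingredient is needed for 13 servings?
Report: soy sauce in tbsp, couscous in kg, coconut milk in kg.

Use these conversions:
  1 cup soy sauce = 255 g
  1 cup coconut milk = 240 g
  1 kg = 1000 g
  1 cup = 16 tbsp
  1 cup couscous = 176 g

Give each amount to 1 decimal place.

soy sauce: 37.4 tbsp; couscous: 0.9 kg; coconut milk: 0.5 kg

Scaling factor: 13/6.
soy sauce: 275 g × 13/6 ÷ 255 g/cup × 16 tbsp/cup ≈ 37.4 tbsp
couscous: 2.25 cup × 13/6 × 176 g/cup ÷ 1000 g/kg ≈ 0.9 kg
coconut milk: 1 cup × 13/6 × 240 g/cup ÷ 1000 g/kg ≈ 0.5 kg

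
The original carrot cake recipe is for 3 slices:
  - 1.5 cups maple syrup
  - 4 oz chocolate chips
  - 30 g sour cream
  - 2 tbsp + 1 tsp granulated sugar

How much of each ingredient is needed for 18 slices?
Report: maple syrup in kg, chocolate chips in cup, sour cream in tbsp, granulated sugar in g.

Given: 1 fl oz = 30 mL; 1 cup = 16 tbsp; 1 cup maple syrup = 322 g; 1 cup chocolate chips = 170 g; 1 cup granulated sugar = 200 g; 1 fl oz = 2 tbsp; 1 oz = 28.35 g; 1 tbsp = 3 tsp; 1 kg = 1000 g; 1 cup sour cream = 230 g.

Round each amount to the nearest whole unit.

Scaling factor: 18/3 = 6.
maple syrup: 1.5 cup × 6 × 322 g/cup ÷ 1000 g/kg ≈ 3 kg
chocolate chips: 4 oz × 6 × 28.35 g/oz ÷ 170 g/cup ≈ 4 cup
sour cream: 30 g × 6 ÷ 230 g/cup × 16 tbsp/cup ≈ 13 tbsp
granulated sugar: (2 tbsp + 1 tsp = 7/3 tbsp) × 6 ÷ 16 tbsp/cup × 200 g/cup = 175 g

maple syrup: 3 kg; chocolate chips: 4 cup; sour cream: 13 tbsp; granulated sugar: 175 g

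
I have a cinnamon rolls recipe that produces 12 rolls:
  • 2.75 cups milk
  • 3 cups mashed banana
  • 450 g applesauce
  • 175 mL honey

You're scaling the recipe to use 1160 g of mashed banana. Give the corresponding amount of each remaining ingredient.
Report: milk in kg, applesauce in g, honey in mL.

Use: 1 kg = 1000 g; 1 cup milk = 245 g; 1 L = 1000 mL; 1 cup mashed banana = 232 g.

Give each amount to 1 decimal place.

The original recipe has 696 g of mashed banana, so the scaling factor is 1160 ÷ 696 = 5/3.
milk: 2.75 cup × 5/3 × 245 g/cup ÷ 1000 g/kg ≈ 1.1 kg
applesauce: 450 g × 5/3 = 750.0 g
honey: 175 mL × 5/3 ≈ 291.7 mL

milk: 1.1 kg; applesauce: 750.0 g; honey: 291.7 mL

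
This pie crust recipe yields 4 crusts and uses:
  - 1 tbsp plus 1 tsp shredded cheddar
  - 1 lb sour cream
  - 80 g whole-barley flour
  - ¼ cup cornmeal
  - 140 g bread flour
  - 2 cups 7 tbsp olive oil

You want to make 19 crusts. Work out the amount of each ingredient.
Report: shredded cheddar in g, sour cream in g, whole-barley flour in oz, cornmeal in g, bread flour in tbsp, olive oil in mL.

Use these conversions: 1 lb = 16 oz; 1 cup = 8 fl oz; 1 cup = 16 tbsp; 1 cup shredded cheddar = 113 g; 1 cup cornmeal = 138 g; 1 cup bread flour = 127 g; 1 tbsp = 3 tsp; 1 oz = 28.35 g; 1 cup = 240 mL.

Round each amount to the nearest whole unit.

shredded cheddar: 45 g; sour cream: 2155 g; whole-barley flour: 13 oz; cornmeal: 164 g; bread flour: 84 tbsp; olive oil: 2779 mL

Scaling factor: 19/4 = 4.75.
shredded cheddar: (1 tbsp + 1 tsp = 4/3 tbsp) × 19/4 ÷ 16 tbsp/cup × 113 g/cup ≈ 45 g
sour cream: 1 lb × 19/4 × 16 oz/lb × 28.35 g/oz ≈ 2155 g
whole-barley flour: 80 g × 19/4 ÷ 28.35 g/oz ≈ 13 oz
cornmeal: 0.25 cup × 19/4 × 138 g/cup ≈ 164 g
bread flour: 140 g × 19/4 ÷ 127 g/cup × 16 tbsp/cup ≈ 84 tbsp
olive oil: (2 cup + 7 tbsp = 2.4375 cup) × 19/4 × 240 mL/cup ≈ 2779 mL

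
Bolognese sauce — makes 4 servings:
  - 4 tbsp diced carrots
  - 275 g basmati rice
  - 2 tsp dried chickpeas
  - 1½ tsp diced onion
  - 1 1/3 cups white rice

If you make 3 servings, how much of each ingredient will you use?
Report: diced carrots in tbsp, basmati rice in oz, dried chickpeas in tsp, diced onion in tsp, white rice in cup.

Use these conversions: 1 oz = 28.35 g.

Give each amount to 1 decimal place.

diced carrots: 3.0 tbsp; basmati rice: 7.3 oz; dried chickpeas: 1.5 tsp; diced onion: 1.1 tsp; white rice: 1.0 cup

Scaling factor: 3/4 = 0.75.
diced carrots: 4 tbsp × 3/4 = 3.0 tbsp
basmati rice: 275 g × 3/4 ÷ 28.35 g/oz ≈ 7.3 oz
dried chickpeas: 2 tsp × 3/4 = 1.5 tsp
diced onion: 1.5 tsp × 3/4 ≈ 1.1 tsp
white rice: 4/3 cup × 3/4 = 1.0 cup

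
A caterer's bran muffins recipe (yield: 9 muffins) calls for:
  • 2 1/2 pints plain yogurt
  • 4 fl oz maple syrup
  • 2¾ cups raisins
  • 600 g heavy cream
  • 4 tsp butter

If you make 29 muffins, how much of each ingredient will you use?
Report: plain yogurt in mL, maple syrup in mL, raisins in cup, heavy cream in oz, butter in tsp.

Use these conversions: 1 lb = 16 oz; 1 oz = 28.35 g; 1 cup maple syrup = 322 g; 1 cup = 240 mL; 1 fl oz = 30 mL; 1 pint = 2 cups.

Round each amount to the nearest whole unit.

plain yogurt: 3867 mL; maple syrup: 387 mL; raisins: 9 cup; heavy cream: 68 oz; butter: 13 tsp

Scaling factor: 29/9.
plain yogurt: 2.5 pint × 29/9 × 2 cup/pint × 240 mL/cup ≈ 3867 mL
maple syrup: 4 fl oz × 29/9 × 30 mL/fl oz ≈ 387 mL
raisins: 2.75 cup × 29/9 ≈ 9 cup
heavy cream: 600 g × 29/9 ÷ 28.35 g/oz ≈ 68 oz
butter: 4 tsp × 29/9 ≈ 13 tsp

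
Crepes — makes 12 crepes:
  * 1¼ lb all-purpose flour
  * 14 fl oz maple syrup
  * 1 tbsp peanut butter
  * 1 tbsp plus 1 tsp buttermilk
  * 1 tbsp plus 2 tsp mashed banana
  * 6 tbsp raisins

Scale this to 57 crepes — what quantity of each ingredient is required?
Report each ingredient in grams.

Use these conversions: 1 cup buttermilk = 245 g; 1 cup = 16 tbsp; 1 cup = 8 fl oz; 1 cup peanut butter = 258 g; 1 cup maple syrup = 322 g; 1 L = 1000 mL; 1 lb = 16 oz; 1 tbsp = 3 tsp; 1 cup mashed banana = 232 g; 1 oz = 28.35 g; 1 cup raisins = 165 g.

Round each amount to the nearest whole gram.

Scaling factor: 57/12 = 19/4 = 4.75.
all-purpose flour: 1.25 lb × 19/4 × 16 oz/lb × 28.35 g/oz ≈ 2693 g
maple syrup: 14 fl oz × 19/4 ÷ 8 fl oz/cup × 322 g/cup ≈ 2677 g
peanut butter: 1 tbsp × 19/4 ÷ 16 tbsp/cup × 258 g/cup ≈ 77 g
buttermilk: (1 tbsp + 1 tsp = 4/3 tbsp) × 19/4 ÷ 16 tbsp/cup × 245 g/cup ≈ 97 g
mashed banana: (1 tbsp + 2 tsp = 5/3 tbsp) × 19/4 ÷ 16 tbsp/cup × 232 g/cup ≈ 115 g
raisins: 6 tbsp × 19/4 ÷ 16 tbsp/cup × 165 g/cup ≈ 294 g

all-purpose flour: 2693 g; maple syrup: 2677 g; peanut butter: 77 g; buttermilk: 97 g; mashed banana: 115 g; raisins: 294 g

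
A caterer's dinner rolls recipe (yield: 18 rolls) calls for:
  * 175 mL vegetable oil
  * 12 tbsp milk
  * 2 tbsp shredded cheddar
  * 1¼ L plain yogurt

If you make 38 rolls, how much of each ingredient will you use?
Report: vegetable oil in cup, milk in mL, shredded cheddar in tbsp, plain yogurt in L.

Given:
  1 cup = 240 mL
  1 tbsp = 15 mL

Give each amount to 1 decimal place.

vegetable oil: 1.5 cup; milk: 380.0 mL; shredded cheddar: 4.2 tbsp; plain yogurt: 2.6 L

Scaling factor: 38/18 = 19/9.
vegetable oil: 175 mL × 19/9 ÷ 240 mL/cup ≈ 1.5 cup
milk: 12 tbsp × 19/9 × 15 mL/tbsp = 380.0 mL
shredded cheddar: 2 tbsp × 19/9 ≈ 4.2 tbsp
plain yogurt: 1.25 L × 19/9 ≈ 2.6 L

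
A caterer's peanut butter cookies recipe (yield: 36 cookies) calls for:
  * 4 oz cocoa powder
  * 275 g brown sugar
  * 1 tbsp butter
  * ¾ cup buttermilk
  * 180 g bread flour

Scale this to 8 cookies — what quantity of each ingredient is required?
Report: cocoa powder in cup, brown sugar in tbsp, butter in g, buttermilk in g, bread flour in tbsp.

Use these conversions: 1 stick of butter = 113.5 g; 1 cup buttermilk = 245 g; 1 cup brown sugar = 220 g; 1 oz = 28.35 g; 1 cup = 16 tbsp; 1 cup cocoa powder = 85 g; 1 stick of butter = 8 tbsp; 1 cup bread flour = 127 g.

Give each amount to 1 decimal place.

cocoa powder: 0.3 cup; brown sugar: 4.4 tbsp; butter: 3.2 g; buttermilk: 40.8 g; bread flour: 5.0 tbsp

Scaling factor: 8/36 = 2/9.
cocoa powder: 4 oz × 2/9 × 28.35 g/oz ÷ 85 g/cup ≈ 0.3 cup
brown sugar: 275 g × 2/9 ÷ 220 g/cup × 16 tbsp/cup ≈ 4.4 tbsp
butter: 1 tbsp × 2/9 ÷ 8 tbsp/stick × 113.5 g/stick ≈ 3.2 g
buttermilk: 0.75 cup × 2/9 × 245 g/cup ≈ 40.8 g
bread flour: 180 g × 2/9 ÷ 127 g/cup × 16 tbsp/cup ≈ 5.0 tbsp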